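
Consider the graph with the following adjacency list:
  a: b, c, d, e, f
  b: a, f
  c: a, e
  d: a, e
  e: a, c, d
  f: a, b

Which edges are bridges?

The edges on the cycle a-b-f-a are not bridges since each lies on that cycle.
Every edge lies on some cycle, so there are no bridges.

none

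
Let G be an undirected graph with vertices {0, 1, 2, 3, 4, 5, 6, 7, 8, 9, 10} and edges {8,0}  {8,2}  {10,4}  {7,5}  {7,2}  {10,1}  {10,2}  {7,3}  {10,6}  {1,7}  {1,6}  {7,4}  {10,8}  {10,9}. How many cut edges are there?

4

The edges on the cycle 10-1-7-2-10 are not bridges since each lies on that cycle.
But removing 7 - 3 disconnects 7 from 3; removing 5 - 7 disconnects 5 from 7; removing 10 - 9 disconnects 10 from 9; removing 8 - 0 disconnects 8 from 0 — these are bridges.
That makes 4 bridges.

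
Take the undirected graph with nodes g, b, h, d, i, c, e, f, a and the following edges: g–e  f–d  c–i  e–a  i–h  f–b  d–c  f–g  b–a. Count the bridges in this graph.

4

The edges on the cycle f-b-a-e-g-f are not bridges since each lies on that cycle.
But removing c–d disconnects c from d; removing f–d disconnects f from d; removing c–i disconnects c from i; removing h–i disconnects h from i — these are bridges.
That makes 4 bridges.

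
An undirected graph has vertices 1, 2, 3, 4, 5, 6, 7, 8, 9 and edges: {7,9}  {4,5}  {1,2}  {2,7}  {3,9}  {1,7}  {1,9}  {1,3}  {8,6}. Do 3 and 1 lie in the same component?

From 3 we can reach 1, 2, 3, 7, 9, which includes 1.

Yes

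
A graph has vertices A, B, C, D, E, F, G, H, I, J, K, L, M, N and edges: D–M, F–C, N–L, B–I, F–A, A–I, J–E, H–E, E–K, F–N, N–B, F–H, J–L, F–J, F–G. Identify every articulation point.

Removing E increases the component count from 2 to 3, so E is a cut vertex.
Removing F increases the component count from 2 to 4, so F is a cut vertex.
By contrast removing D leaves 2 components; it is not a cut vertex. No other vertex is a cut vertex either.

E, F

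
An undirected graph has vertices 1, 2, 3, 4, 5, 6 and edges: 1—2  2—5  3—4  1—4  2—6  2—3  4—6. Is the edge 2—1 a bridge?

After removing 2—1, the path 2-3-4-1 still connects them, so the edge is not a bridge.

No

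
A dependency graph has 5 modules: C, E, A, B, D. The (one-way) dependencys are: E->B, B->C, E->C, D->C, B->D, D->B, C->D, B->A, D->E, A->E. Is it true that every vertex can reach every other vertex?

From C we can reach every vertex (A, B, C, D, E), and every vertex can reach C (A, B, C, D, E). So the whole graph is one strongly connected component.

Yes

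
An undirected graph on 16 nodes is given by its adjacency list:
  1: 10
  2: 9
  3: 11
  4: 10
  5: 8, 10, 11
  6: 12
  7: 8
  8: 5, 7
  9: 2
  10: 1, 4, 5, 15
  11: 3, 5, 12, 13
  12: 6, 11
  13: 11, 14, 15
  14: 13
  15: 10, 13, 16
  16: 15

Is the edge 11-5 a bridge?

After removing 11-5, the path 11-13-15-10-5 still connects them, so the edge is not a bridge.

No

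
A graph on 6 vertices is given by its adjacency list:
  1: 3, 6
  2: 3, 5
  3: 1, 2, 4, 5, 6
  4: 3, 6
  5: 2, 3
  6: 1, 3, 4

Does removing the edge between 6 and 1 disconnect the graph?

After removing 6-1, the path 6-3-1 still connects them, so the edge is not a bridge.

No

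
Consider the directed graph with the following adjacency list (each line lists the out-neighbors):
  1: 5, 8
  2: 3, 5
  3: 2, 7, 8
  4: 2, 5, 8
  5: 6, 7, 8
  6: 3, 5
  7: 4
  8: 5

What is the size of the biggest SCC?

{2, 3, 4, 5, 6, 7, 8} are all mutually reachable — one SCC of size 7.
{1} is an SCC by itself.
The largest has 7 vertices.

7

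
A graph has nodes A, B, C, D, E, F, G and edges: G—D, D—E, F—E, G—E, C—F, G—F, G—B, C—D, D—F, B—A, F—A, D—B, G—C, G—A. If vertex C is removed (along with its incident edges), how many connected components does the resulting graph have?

1

With C gone, the remaining components are: {A, B, D, E, F, G}.
That is 1 component.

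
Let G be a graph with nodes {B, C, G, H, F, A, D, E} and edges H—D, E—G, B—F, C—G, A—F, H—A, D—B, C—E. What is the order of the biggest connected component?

Starting from C we can reach C, E, G. That is one component of size 3.
Starting from A we can reach A, B, D, F, H. That is one component of size 5.
The largest has 5 vertices.

5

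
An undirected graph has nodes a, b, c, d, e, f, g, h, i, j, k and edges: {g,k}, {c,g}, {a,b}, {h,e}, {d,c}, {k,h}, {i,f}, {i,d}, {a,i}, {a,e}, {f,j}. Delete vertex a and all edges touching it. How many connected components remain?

2

With a gone, the remaining components are: {b}; {c, d, e, f, g, h, i, j, k}.
That is 2 components.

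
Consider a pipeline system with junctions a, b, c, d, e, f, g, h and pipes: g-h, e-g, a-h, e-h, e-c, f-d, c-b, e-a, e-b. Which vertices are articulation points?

e

Removing e increases the component count from 2 to 3, so e is a cut vertex.
By contrast removing d leaves 2 components; it is not a cut vertex. No other vertex is a cut vertex either.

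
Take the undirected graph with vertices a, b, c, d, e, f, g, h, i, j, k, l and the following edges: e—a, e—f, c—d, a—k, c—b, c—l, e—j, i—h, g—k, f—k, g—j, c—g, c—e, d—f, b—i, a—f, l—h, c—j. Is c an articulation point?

Yes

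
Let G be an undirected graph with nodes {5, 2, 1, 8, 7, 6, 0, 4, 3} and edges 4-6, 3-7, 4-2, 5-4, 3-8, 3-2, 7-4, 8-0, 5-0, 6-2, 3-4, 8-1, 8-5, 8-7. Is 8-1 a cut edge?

Removing 8-1 leaves no path between 8 and 1: the component count goes from 1 to 2. So it is a bridge.

Yes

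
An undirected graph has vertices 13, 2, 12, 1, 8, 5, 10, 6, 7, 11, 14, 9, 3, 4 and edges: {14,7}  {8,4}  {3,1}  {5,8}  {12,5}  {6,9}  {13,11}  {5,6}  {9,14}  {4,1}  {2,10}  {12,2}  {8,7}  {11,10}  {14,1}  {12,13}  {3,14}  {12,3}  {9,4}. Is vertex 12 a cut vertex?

Yes

Deleting 12 raises the number of components from 1 to 2, so 12 is a cut vertex.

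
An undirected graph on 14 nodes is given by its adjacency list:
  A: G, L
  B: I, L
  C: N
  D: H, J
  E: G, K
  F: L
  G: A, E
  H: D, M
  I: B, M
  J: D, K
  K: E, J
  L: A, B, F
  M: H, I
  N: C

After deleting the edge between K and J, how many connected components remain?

K and J are still connected via K-E-G-A-L-B-I-M-H-D-J, so the component count stays at 2.

2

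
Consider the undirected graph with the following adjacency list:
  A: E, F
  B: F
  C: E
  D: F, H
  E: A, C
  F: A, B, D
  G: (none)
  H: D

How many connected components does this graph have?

G is isolated — a component by itself.
Starting from A we can reach A, B, C, D, E, F, H. That is one component of size 7.
Total: 2 components.

2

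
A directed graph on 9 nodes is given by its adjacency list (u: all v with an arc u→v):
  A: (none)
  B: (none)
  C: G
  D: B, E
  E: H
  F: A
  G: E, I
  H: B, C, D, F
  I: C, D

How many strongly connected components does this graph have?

4

{C, D, E, G, H, I} are all mutually reachable — one SCC of size 6.
{A} is an SCC by itself.
{F} is an SCC by itself.
{B} is an SCC by itself.
That gives 4 strongly connected components.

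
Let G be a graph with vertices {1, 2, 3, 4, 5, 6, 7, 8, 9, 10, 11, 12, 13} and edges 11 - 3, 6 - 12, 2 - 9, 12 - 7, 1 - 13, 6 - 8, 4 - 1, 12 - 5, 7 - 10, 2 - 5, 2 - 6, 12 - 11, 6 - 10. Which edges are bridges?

The edges on the cycle 6-12-7-10-6 are not bridges since each lies on that cycle.
But removing 11 - 3 disconnects 11 from 3; removing 1 - 13 disconnects 1 from 13; removing 8 - 6 disconnects 8 from 6; removing 11 - 12 disconnects 11 from 12 — these are bridges.
In total 6 edges are bridges.

1-13, 1-4, 11-12, 11-3, 2-9, 6-8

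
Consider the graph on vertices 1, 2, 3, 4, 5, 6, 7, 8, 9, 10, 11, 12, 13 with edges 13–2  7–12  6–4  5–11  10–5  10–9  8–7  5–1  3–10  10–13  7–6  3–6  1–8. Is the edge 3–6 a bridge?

No

After removing 3–6, the path 3-10-5-1-8-7-6 still connects them, so the edge is not a bridge.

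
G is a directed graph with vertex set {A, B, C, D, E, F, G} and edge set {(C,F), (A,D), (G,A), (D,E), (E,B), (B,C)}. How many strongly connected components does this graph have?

7

{F} is an SCC by itself.
{A} is an SCC by itself.
{B} is an SCC by itself.
{D} is an SCC by itself.
{G} is an SCC by itself.
(and 2 more singleton SCCs)
That gives 7 strongly connected components.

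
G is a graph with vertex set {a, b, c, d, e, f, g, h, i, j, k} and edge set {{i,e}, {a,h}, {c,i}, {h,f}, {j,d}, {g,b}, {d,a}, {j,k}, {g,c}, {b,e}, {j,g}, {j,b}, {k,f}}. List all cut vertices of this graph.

Removing j increases the component count from 1 to 2, so j is a cut vertex.
By contrast removing b leaves 1 component; it is not a cut vertex. No other vertex is a cut vertex either.

j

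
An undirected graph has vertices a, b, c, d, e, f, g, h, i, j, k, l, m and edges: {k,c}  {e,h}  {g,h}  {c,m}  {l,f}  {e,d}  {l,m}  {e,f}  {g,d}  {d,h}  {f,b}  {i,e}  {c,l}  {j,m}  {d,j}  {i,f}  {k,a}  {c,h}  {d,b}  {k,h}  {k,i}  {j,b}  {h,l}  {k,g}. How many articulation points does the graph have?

1

Removing k increases the component count from 1 to 2, so k is a cut vertex.
By contrast removing a leaves 1 component; it is not a cut vertex. No other vertex is a cut vertex either.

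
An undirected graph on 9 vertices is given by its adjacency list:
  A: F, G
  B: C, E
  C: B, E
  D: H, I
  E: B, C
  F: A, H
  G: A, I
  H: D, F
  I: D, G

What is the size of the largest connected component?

6

Starting from B we can reach B, C, E. That is one component of size 3.
Starting from A we can reach A, D, F, G, H, I. That is one component of size 6.
The largest has 6 vertices.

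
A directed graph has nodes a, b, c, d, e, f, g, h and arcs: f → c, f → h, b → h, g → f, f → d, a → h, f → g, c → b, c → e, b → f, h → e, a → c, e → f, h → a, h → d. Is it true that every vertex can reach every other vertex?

There is no directed path from d to a, so the graph is not strongly connected.

No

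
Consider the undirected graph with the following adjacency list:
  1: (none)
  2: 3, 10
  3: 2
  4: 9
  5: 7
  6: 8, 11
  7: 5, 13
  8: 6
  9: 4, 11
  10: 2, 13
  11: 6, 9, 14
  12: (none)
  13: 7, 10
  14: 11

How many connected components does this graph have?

4

1 is isolated — a component by itself.
12 is isolated — a component by itself.
Starting from 2 we can reach 2, 3, 5, 7, 10, 13. That is one component of size 6.
Starting from 4 we can reach 4, 6, 8, 9, 11, 14. That is one component of size 6.
Total: 4 components.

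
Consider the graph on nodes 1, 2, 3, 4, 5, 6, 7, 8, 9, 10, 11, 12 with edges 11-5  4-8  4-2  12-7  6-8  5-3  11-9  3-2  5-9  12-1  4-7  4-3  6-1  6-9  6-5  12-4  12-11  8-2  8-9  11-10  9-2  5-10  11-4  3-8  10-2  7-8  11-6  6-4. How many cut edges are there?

The edges on the cycle 6-8-9-6 are not bridges since each lies on that cycle.
Every edge lies on some cycle, so there are no bridges.

0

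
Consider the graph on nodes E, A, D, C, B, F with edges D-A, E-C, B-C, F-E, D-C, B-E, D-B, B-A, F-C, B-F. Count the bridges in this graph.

The edges on the cycle B-F-C-E-B are not bridges since each lies on that cycle.
Every edge lies on some cycle, so there are no bridges.

0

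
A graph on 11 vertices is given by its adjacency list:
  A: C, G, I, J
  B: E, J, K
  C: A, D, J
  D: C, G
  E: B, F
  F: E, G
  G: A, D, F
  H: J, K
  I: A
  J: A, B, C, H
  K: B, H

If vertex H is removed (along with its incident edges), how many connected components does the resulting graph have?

With H gone, the remaining components are: {A, B, C, D, E, F, G, I, J, K}.
That is 1 component.

1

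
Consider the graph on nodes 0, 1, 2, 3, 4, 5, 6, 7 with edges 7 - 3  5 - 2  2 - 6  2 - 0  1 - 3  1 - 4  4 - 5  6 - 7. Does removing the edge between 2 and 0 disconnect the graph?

Yes

Removing 2 - 0 leaves no path between 2 and 0: the component count goes from 1 to 2. So it is a bridge.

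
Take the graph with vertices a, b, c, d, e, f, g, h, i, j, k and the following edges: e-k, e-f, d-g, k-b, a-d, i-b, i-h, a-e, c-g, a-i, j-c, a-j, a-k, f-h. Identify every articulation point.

Removing a increases the component count from 1 to 2, so a is a cut vertex.
By contrast removing b leaves 1 component; it is not a cut vertex. No other vertex is a cut vertex either.

a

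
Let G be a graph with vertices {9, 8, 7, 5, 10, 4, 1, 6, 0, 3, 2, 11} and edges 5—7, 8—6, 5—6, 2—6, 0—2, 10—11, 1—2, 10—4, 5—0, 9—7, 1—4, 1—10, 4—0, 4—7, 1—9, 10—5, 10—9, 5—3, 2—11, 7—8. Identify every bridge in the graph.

The edges on the cycle 1-10-5-0-2-1 are not bridges since each lies on that cycle.
But removing 3—5 disconnects 3 from 5 — this is a bridge.

3-5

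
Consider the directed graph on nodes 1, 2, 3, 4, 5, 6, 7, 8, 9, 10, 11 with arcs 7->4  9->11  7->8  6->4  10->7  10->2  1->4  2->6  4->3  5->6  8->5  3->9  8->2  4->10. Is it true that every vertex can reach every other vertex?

No

There is no directed path from 2 to 1, so the graph is not strongly connected.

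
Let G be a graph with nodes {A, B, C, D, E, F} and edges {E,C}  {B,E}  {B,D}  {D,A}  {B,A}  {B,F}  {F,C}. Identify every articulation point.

Removing B increases the component count from 1 to 2, so B is a cut vertex.
By contrast removing D leaves 1 component; it is not a cut vertex. No other vertex is a cut vertex either.

B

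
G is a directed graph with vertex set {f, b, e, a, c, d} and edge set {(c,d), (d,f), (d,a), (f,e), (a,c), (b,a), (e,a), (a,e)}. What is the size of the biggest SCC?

5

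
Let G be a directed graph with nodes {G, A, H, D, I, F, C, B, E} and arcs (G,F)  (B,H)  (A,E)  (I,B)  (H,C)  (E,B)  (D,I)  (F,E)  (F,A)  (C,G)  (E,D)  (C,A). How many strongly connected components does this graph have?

1

{A, B, C, D, E, F, G, H, I} are all mutually reachable — one SCC of size 9.
That gives 1 strongly connected component.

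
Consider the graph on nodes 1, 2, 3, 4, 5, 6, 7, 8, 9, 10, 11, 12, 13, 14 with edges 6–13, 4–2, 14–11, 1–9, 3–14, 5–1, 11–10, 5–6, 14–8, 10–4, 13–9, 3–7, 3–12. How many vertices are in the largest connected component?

9

Starting from 1 we can reach 1, 5, 6, 9, 13. That is one component of size 5.
Starting from 2 we can reach 2, 3, 4, 7, 8, 10, 11, 12, 14. That is one component of size 9.
The largest has 9 vertices.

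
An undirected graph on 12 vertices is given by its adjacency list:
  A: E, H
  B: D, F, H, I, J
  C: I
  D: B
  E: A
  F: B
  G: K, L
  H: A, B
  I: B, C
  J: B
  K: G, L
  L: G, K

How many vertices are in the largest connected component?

Starting from G we can reach G, K, L. That is one component of size 3.
Starting from A we can reach A, B, C, D, E, F, H, I, J. That is one component of size 9.
The largest has 9 vertices.

9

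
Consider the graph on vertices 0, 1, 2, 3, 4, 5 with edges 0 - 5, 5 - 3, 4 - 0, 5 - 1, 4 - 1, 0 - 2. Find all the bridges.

0-2, 3-5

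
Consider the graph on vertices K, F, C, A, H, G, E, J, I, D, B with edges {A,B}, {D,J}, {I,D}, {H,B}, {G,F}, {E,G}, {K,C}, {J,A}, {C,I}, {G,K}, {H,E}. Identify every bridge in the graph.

F-G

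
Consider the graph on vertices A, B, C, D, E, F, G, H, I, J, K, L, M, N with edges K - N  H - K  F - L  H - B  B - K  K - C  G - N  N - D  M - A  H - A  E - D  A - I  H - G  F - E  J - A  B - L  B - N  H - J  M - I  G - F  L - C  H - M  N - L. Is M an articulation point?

Deleting M leaves 1 component (was 1) (its neighbors A, H, I remain connected to each other), so M is not a cut vertex.

No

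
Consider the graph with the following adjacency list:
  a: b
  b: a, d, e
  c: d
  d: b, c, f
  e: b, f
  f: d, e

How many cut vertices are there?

2

Removing b increases the component count from 1 to 2, so b is a cut vertex.
Removing d increases the component count from 1 to 2, so d is a cut vertex.
By contrast removing c leaves 1 component; it is not a cut vertex. No other vertex is a cut vertex either.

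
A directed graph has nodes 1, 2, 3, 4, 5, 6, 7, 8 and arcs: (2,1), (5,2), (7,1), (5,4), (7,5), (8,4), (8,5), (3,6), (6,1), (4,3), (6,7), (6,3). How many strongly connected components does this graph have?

{3, 4, 5, 6, 7} are all mutually reachable — one SCC of size 5.
{1} is an SCC by itself.
{8} is an SCC by itself.
{2} is an SCC by itself.
That gives 4 strongly connected components.

4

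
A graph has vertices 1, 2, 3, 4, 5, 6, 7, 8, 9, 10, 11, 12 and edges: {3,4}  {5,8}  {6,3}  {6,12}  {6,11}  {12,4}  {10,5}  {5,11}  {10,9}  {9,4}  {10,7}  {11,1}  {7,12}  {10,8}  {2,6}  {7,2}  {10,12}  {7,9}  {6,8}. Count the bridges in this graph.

The edges on the cycle 10-5-8-10 are not bridges since each lies on that cycle.
But removing 11–1 disconnects 11 from 1 — this is a bridge.

1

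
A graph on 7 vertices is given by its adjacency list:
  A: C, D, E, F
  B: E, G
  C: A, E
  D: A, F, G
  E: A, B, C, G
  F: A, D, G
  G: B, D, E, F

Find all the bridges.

The edges on the cycle F-D-G-F are not bridges since each lies on that cycle.
Every edge lies on some cycle, so there are no bridges.

none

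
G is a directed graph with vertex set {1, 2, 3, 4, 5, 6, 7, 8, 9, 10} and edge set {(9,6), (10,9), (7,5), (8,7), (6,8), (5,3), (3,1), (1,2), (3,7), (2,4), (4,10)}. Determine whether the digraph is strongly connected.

Yes

From 6 we can reach every vertex (1, 2, 3, 4, 5, 6, 7, 8, 9, 10), and every vertex can reach 6 (1, 2, 3, 4, 5, 6, 7, 8, 9, 10). So the whole graph is one strongly connected component.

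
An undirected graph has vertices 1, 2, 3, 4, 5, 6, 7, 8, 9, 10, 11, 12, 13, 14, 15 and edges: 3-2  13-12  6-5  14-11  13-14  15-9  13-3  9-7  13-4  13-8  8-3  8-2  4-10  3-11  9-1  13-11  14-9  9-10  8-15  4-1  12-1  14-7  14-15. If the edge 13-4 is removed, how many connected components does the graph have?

13 and 4 are still connected via 13-12-1-4, so the component count stays at 2.

2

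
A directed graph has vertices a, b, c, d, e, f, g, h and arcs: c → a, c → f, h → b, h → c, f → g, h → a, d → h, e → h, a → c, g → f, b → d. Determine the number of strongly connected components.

4

{b, d, h} are all mutually reachable — one SCC of size 3.
{a, c} are all mutually reachable — one SCC of size 2.
{f, g} are all mutually reachable — one SCC of size 2.
{e} is an SCC by itself.
That gives 4 strongly connected components.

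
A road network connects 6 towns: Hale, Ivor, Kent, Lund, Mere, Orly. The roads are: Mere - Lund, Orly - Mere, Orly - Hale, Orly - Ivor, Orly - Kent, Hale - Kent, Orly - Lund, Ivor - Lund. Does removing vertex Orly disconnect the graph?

Yes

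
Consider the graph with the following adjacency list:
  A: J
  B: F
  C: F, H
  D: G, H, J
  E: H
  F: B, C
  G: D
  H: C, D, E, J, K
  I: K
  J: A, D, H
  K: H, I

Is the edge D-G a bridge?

Removing D-G leaves no path between D and G: the component count goes from 1 to 2. So it is a bridge.

Yes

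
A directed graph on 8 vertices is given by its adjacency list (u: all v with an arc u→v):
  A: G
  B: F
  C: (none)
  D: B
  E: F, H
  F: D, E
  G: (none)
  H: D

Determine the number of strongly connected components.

{B, D, E, F, H} are all mutually reachable — one SCC of size 5.
{A} is an SCC by itself.
{G} is an SCC by itself.
{C} is an SCC by itself.
That gives 4 strongly connected components.

4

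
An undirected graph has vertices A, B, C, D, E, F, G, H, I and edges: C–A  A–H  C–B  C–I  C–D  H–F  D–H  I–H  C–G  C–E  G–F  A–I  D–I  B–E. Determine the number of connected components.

Starting from A we can reach A, B, C, D, E, F, G, H, I. That is one component of size 9.
Total: 1 component.

1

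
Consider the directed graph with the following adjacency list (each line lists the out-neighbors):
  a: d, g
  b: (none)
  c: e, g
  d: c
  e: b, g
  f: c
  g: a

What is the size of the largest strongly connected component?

5

{a, c, d, e, g} are all mutually reachable — one SCC of size 5.
{b} is an SCC by itself.
{f} is an SCC by itself.
The largest has 5 vertices.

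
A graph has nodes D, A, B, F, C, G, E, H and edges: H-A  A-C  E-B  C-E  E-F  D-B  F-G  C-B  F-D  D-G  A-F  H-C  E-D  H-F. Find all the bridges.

none

The edges on the cycle H-A-F-G-D-E-C-H are not bridges since each lies on that cycle.
Every edge lies on some cycle, so there are no bridges.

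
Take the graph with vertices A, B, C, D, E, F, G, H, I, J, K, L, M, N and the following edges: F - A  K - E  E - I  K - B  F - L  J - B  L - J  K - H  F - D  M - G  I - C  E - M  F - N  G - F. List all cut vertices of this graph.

E, F, I, K

Removing E increases the component count from 1 to 2, so E is a cut vertex.
Removing F increases the component count from 1 to 4, so F is a cut vertex.
Removing I increases the component count from 1 to 2, so I is a cut vertex.
Likewise K is a cut vertex.
By contrast removing H leaves 1 component; it is not a cut vertex. No other vertex is a cut vertex either.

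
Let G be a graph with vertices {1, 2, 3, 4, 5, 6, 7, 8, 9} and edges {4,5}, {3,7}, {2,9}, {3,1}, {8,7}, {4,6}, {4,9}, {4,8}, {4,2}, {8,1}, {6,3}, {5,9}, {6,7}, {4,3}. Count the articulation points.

1

Removing 4 increases the component count from 1 to 2, so 4 is a cut vertex.
By contrast removing 6 leaves 1 component; it is not a cut vertex. No other vertex is a cut vertex either.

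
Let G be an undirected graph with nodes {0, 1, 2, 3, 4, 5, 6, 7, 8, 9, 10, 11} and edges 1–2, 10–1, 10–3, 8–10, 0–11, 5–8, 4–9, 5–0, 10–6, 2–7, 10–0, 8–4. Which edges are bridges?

0-11, 1-10, 1-2, 10-3, 10-6, 2-7, 4-8, 4-9

The edges on the cycle 5-8-10-0-5 are not bridges since each lies on that cycle.
But removing 0–11 disconnects 0 from 11; removing 10–1 disconnects 10 from 1; removing 1–2 disconnects 1 from 2; removing 10–6 disconnects 10 from 6 — these are bridges.
In total 8 edges are bridges.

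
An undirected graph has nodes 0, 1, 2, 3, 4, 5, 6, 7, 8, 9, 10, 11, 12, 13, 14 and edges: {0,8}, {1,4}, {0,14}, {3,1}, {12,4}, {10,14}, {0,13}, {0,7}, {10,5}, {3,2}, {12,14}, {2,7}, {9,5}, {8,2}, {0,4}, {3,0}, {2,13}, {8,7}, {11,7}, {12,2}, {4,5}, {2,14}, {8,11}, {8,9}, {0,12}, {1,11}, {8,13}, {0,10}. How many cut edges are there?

The edges on the cycle 0-8-9-5-10-0 are not bridges since each lies on that cycle.
Every edge lies on some cycle, so there are no bridges.

0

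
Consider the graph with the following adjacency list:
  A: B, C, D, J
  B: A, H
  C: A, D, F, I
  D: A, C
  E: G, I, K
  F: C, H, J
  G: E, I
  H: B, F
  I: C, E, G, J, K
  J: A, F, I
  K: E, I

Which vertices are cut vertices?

I

Removing I increases the component count from 1 to 2, so I is a cut vertex.
By contrast removing J leaves 1 component; it is not a cut vertex. No other vertex is a cut vertex either.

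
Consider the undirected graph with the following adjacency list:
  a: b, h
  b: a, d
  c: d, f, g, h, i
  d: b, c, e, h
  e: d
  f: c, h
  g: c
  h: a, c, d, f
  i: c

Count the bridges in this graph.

3

The edges on the cycle h-a-b-d-h are not bridges since each lies on that cycle.
But removing e-d disconnects e from d; removing c-i disconnects c from i; removing g-c disconnects g from c — these are bridges.
That makes 3 bridges.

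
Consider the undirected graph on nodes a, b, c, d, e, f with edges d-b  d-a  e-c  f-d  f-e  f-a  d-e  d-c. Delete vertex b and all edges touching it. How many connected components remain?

1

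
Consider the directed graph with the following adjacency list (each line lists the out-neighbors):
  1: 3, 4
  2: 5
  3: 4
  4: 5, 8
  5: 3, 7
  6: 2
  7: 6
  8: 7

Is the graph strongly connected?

There is no directed path from 3 to 1, so the graph is not strongly connected.

No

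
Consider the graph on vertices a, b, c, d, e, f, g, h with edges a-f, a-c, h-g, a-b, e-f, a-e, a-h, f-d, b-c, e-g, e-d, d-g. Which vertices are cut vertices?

Removing a increases the component count from 1 to 2, so a is a cut vertex.
By contrast removing c leaves 1 component; it is not a cut vertex. No other vertex is a cut vertex either.

a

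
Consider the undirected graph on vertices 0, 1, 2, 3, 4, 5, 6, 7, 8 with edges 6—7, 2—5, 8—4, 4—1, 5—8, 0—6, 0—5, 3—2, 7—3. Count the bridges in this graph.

3

The edges on the cycle 0-6-7-3-2-5-0 are not bridges since each lies on that cycle.
But removing 8—4 disconnects 8 from 4; removing 5—8 disconnects 5 from 8; removing 1—4 disconnects 1 from 4 — these are bridges.
That makes 3 bridges.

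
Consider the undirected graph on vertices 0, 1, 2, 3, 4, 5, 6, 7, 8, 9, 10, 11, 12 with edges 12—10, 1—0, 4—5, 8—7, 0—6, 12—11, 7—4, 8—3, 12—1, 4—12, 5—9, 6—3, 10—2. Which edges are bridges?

The edges on the cycle 8-7-4-12-1-0-6-3-8 are not bridges since each lies on that cycle.
But removing 5—9 disconnects 5 from 9; removing 10—12 disconnects 10 from 12; removing 11—12 disconnects 11 from 12; removing 10—2 disconnects 10 from 2 — these are bridges.
In total 5 edges are bridges.

10-12, 10-2, 11-12, 4-5, 5-9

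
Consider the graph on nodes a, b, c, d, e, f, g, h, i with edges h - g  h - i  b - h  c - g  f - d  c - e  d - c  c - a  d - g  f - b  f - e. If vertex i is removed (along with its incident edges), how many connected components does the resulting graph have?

1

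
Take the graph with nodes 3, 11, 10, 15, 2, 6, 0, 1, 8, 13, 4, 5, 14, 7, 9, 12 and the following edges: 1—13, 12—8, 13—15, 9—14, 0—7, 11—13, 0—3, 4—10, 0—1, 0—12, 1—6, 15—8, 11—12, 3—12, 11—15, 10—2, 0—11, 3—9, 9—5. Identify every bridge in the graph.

0-7, 1-6, 10-2, 10-4, 14-9, 3-9, 5-9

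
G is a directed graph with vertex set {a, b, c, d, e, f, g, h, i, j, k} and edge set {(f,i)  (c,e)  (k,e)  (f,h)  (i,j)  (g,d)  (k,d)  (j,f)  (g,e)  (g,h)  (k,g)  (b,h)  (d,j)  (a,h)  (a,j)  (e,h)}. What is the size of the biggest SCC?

3

{f, i, j} are all mutually reachable — one SCC of size 3.
{b} is an SCC by itself.
{k} is an SCC by itself.
{h} is an SCC by itself.
{g} is an SCC by itself.
(and 4 more singleton SCCs)
The largest has 3 vertices.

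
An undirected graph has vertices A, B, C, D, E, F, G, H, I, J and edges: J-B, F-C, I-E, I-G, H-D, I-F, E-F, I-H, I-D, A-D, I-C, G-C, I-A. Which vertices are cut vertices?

I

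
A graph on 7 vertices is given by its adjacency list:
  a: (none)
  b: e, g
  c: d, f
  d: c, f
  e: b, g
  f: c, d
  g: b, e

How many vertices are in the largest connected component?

3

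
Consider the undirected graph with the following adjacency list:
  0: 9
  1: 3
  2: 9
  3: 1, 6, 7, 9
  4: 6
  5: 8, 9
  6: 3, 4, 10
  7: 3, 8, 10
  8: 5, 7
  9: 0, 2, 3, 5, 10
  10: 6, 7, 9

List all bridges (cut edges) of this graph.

0-9, 1-3, 2-9, 4-6

The edges on the cycle 9-3-6-10-9 are not bridges since each lies on that cycle.
But removing 0-9 disconnects 0 from 9; removing 3-1 disconnects 3 from 1; removing 9-2 disconnects 9 from 2; removing 4-6 disconnects 4 from 6 — these are bridges.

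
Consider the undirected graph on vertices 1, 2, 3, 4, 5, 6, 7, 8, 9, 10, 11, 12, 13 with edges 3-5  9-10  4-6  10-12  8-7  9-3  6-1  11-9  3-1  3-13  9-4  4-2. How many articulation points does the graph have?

Removing 3 increases the component count from 2 to 4, so 3 is a cut vertex.
Removing 4 increases the component count from 2 to 3, so 4 is a cut vertex.
Removing 9 increases the component count from 2 to 4, so 9 is a cut vertex.
Likewise 10 is a cut vertex.
By contrast removing 7 leaves 2 components; it is not a cut vertex. No other vertex is a cut vertex either.

4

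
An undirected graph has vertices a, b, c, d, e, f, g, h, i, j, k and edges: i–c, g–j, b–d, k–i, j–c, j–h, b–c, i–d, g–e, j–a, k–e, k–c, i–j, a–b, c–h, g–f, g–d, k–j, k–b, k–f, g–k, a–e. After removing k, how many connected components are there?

With k gone, the remaining components are: {a, b, c, d, e, f, g, h, i, j}.
That is 1 component.

1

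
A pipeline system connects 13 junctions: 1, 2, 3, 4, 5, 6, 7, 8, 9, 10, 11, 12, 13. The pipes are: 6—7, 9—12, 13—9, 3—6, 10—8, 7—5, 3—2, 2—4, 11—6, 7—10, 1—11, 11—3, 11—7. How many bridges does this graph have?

8

The edges on the cycle 11-3-6-11 are not bridges since each lies on that cycle.
But removing 10—7 disconnects 10 from 7; removing 9—12 disconnects 9 from 12; removing 5—7 disconnects 5 from 7; removing 10—8 disconnects 10 from 8 — these are bridges.
In total 8 edges are bridges.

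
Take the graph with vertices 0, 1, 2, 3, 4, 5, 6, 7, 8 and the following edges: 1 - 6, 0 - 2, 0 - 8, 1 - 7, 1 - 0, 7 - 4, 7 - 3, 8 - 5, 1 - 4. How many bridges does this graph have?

The edges on the cycle 1-7-4-1 are not bridges since each lies on that cycle.
But removing 0 - 2 disconnects 0 from 2; removing 1 - 0 disconnects 1 from 0; removing 0 - 8 disconnects 0 from 8; removing 1 - 6 disconnects 1 from 6 — these are bridges.
In total 6 edges are bridges.

6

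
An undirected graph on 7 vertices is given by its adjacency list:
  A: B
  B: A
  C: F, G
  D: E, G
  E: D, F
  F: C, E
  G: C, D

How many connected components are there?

Starting from A we can reach A, B. That is one component of size 2.
Starting from C we can reach C, D, E, F, G. That is one component of size 5.
Total: 2 components.

2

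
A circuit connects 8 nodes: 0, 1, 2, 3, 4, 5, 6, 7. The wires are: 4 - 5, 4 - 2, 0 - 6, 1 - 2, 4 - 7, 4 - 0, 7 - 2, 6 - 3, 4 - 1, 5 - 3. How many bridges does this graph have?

0

The edges on the cycle 4-0-6-3-5-4 are not bridges since each lies on that cycle.
Every edge lies on some cycle, so there are no bridges.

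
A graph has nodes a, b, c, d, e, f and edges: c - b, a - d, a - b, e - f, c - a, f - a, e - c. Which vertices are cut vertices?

Removing a increases the component count from 1 to 2, so a is a cut vertex.
By contrast removing c leaves 1 component; it is not a cut vertex. No other vertex is a cut vertex either.

a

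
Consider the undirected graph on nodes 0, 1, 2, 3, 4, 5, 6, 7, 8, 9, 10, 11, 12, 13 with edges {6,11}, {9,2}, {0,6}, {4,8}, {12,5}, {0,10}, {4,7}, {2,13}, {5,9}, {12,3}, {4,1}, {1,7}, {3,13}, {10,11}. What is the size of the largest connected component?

6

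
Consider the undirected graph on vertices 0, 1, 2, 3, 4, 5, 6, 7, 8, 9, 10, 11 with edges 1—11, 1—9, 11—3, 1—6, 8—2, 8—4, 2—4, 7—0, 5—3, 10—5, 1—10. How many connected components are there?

Starting from 0 we can reach 0, 7. That is one component of size 2.
Starting from 2 we can reach 2, 4, 8. That is one component of size 3.
Starting from 1 we can reach 1, 3, 5, 6, 9, 10, 11. That is one component of size 7.
Total: 3 components.

3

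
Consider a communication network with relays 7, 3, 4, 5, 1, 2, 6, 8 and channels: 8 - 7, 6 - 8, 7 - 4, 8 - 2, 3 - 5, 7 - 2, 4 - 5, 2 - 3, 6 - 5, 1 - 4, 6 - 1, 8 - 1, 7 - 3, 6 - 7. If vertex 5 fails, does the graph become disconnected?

No

Deleting 5 leaves 1 component (was 1) (its neighbors 3, 4, 6 remain connected to each other), so 5 is not a cut vertex.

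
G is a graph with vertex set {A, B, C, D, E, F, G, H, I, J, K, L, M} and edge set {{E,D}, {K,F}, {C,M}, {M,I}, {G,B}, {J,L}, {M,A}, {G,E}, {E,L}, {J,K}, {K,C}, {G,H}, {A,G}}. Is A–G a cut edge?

After removing A–G, the path A-M-C-K-J-L-E-G still connects them, so the edge is not a bridge.

No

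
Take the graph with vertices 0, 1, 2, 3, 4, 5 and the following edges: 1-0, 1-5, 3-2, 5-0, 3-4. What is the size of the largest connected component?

3

Starting from 0 we can reach 0, 1, 5. That is one component of size 3.
Starting from 2 we can reach 2, 3, 4. That is one component of size 3.
The largest has 3 vertices.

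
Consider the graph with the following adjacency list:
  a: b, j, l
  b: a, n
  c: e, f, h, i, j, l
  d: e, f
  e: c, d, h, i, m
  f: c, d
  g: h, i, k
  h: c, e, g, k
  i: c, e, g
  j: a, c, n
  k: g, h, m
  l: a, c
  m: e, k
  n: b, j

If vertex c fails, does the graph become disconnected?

Yes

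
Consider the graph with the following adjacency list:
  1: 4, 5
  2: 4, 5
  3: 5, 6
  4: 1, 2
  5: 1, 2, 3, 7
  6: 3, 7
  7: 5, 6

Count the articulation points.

Removing 5 increases the component count from 1 to 2, so 5 is a cut vertex.
By contrast removing 3 leaves 1 component; it is not a cut vertex. No other vertex is a cut vertex either.

1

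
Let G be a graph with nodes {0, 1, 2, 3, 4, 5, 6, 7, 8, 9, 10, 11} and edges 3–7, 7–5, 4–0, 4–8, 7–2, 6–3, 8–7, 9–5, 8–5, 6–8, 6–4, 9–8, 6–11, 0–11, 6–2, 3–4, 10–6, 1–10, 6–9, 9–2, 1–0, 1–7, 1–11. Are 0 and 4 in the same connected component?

From 0 we can reach 0, 1, 2, 3, 4, 5, 6, 7, 8, 9, 10, 11, which includes 4.

Yes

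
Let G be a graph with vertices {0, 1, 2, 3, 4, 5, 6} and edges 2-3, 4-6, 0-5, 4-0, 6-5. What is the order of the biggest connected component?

4

1 is isolated — a component by itself.
Starting from 2 we can reach 2, 3. That is one component of size 2.
Starting from 0 we can reach 0, 4, 5, 6. That is one component of size 4.
The largest has 4 vertices.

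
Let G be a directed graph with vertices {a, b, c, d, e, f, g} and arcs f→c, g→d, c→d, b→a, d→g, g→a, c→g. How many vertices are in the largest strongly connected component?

2

{d, g} are all mutually reachable — one SCC of size 2.
{f} is an SCC by itself.
{c} is an SCC by itself.
{a} is an SCC by itself.
{e} is an SCC by itself.
(and 1 more singleton SCC)
The largest has 2 vertices.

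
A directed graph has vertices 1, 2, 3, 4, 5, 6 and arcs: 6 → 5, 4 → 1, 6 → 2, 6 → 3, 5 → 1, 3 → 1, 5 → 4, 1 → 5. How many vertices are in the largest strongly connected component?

{1, 4, 5} are all mutually reachable — one SCC of size 3.
{3} is an SCC by itself.
{6} is an SCC by itself.
{2} is an SCC by itself.
The largest has 3 vertices.

3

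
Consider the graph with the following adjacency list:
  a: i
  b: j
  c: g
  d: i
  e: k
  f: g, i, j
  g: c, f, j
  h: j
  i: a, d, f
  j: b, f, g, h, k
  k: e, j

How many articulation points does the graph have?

5

Removing f increases the component count from 1 to 2, so f is a cut vertex.
Removing g increases the component count from 1 to 2, so g is a cut vertex.
Removing i increases the component count from 1 to 3, so i is a cut vertex.
Likewise j, k are cut vertices.
By contrast removing e leaves 1 component; it is not a cut vertex. No other vertex is a cut vertex either.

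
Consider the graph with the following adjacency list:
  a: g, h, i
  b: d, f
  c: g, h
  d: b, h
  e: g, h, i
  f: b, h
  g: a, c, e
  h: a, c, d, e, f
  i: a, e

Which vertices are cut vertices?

Removing h increases the component count from 1 to 2, so h is a cut vertex.
By contrast removing e leaves 1 component; it is not a cut vertex. No other vertex is a cut vertex either.

h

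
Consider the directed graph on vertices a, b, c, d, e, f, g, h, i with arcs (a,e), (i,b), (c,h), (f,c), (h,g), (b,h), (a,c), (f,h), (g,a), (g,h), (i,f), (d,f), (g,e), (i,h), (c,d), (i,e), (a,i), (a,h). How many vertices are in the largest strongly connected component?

{a, b, c, d, f, g, h, i} are all mutually reachable — one SCC of size 8.
{e} is an SCC by itself.
The largest has 8 vertices.

8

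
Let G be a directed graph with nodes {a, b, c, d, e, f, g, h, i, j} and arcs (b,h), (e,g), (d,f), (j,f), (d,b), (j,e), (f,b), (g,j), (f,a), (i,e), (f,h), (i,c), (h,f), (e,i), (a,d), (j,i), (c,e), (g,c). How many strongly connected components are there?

{a, b, d, f, h} are all mutually reachable — one SCC of size 5.
{c, e, g, i, j} are all mutually reachable — one SCC of size 5.
That gives 2 strongly connected components.

2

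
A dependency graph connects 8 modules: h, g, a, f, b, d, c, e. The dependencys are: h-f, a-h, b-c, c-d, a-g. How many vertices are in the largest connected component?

e is isolated — a component by itself.
Starting from b we can reach b, c, d. That is one component of size 3.
Starting from a we can reach a, f, g, h. That is one component of size 4.
The largest has 4 vertices.

4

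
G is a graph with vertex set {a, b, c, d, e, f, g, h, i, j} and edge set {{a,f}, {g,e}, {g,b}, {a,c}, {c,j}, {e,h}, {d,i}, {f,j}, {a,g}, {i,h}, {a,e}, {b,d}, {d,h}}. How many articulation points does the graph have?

Removing a increases the component count from 1 to 2, so a is a cut vertex.
By contrast removing g leaves 1 component; it is not a cut vertex. No other vertex is a cut vertex either.

1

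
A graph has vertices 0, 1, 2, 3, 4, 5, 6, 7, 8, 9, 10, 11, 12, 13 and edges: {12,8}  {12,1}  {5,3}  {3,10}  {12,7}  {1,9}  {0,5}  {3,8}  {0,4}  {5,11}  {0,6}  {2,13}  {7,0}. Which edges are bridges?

The edges on the cycle 12-7-0-5-3-8-12 are not bridges since each lies on that cycle.
But removing 0 - 6 disconnects 0 from 6; removing 12 - 1 disconnects 12 from 1; removing 1 - 9 disconnects 1 from 9; removing 11 - 5 disconnects 11 from 5 — these are bridges.
In total 7 edges are bridges.

0-4, 0-6, 1-12, 1-9, 10-3, 11-5, 13-2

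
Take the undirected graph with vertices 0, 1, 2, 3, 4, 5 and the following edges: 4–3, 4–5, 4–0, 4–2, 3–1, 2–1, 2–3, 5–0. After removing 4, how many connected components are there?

With 4 gone, the remaining components are: {0, 5}; {1, 2, 3}.
That is 2 components.

2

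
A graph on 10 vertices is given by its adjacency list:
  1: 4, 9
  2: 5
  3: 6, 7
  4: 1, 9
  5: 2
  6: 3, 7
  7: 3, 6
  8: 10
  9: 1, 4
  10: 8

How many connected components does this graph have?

4

Starting from 8 we can reach 8, 10. That is one component of size 2.
Starting from 2 we can reach 2, 5. That is one component of size 2.
Starting from 3 we can reach 3, 6, 7. That is one component of size 3.
Starting from 1 we can reach 1, 4, 9. That is one component of size 3.
Total: 4 components.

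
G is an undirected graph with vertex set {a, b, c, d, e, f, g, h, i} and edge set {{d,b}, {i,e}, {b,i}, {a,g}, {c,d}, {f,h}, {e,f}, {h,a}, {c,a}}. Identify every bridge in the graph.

The edges on the cycle c-d-b-i-e-f-h-a-c are not bridges since each lies on that cycle.
But removing g—a disconnects g from a — this is a bridge.

a-g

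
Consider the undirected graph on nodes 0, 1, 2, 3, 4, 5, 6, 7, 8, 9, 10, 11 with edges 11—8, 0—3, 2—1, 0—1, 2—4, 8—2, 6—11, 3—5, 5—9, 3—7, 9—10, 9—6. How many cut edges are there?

The edges on the cycle 0-3-5-9-6-11-8-2-1-0 are not bridges since each lies on that cycle.
But removing 3—7 disconnects 3 from 7; removing 10—9 disconnects 10 from 9; removing 4—2 disconnects 4 from 2 — these are bridges.
That makes 3 bridges.

3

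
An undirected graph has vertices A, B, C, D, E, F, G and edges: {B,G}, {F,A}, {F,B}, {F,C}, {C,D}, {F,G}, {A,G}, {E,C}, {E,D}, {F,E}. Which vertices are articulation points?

Removing F increases the component count from 1 to 2, so F is a cut vertex.
By contrast removing G leaves 1 component; it is not a cut vertex. No other vertex is a cut vertex either.

F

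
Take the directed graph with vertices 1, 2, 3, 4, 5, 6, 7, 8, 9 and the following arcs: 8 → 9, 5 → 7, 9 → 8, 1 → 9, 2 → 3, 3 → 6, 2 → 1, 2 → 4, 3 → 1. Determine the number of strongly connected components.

8

{8, 9} are all mutually reachable — one SCC of size 2.
{1} is an SCC by itself.
{4} is an SCC by itself.
{2} is an SCC by itself.
{7} is an SCC by itself.
(and 3 more singleton SCCs)
That gives 8 strongly connected components.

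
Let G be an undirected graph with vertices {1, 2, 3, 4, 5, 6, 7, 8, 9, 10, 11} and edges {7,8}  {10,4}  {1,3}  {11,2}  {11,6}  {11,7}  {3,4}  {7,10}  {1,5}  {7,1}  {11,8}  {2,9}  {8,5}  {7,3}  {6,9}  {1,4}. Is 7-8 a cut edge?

No

After removing 7-8, the path 7-11-8 still connects them, so the edge is not a bridge.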